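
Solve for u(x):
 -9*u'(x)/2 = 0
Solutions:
 u(x) = C1


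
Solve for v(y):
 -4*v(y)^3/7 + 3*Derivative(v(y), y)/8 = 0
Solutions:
 v(y) = -sqrt(42)*sqrt(-1/(C1 + 32*y))/2
 v(y) = sqrt(42)*sqrt(-1/(C1 + 32*y))/2


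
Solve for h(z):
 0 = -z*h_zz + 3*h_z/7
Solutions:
 h(z) = C1 + C2*z^(10/7)


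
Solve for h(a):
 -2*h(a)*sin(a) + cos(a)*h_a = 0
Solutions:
 h(a) = C1/cos(a)^2


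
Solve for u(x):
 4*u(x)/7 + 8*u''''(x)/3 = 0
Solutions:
 u(x) = (C1*sin(6^(1/4)*7^(3/4)*x/14) + C2*cos(6^(1/4)*7^(3/4)*x/14))*exp(-6^(1/4)*7^(3/4)*x/14) + (C3*sin(6^(1/4)*7^(3/4)*x/14) + C4*cos(6^(1/4)*7^(3/4)*x/14))*exp(6^(1/4)*7^(3/4)*x/14)


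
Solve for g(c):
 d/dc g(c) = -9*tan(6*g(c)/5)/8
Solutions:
 g(c) = -5*asin(C1*exp(-27*c/20))/6 + 5*pi/6
 g(c) = 5*asin(C1*exp(-27*c/20))/6


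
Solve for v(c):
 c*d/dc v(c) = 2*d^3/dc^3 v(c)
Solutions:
 v(c) = C1 + Integral(C2*airyai(2^(2/3)*c/2) + C3*airybi(2^(2/3)*c/2), c)


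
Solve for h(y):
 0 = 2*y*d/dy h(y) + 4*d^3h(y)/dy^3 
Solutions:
 h(y) = C1 + Integral(C2*airyai(-2^(2/3)*y/2) + C3*airybi(-2^(2/3)*y/2), y)


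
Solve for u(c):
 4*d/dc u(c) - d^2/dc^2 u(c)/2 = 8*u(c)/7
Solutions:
 u(c) = C1*exp(4*c*(1 - sqrt(42)/7)) + C2*exp(4*c*(sqrt(42)/7 + 1))


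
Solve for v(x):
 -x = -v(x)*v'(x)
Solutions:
 v(x) = -sqrt(C1 + x^2)
 v(x) = sqrt(C1 + x^2)


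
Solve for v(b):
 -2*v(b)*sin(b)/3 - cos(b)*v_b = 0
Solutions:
 v(b) = C1*cos(b)^(2/3)


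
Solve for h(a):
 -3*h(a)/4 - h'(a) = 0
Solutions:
 h(a) = C1*exp(-3*a/4)


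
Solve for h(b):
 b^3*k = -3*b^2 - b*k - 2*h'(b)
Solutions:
 h(b) = C1 - b^4*k/8 - b^3/2 - b^2*k/4


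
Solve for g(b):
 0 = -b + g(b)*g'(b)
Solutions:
 g(b) = -sqrt(C1 + b^2)
 g(b) = sqrt(C1 + b^2)


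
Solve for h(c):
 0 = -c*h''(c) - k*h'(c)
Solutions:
 h(c) = C1 + c^(1 - re(k))*(C2*sin(log(c)*Abs(im(k))) + C3*cos(log(c)*im(k)))


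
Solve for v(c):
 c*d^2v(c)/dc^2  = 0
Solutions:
 v(c) = C1 + C2*c


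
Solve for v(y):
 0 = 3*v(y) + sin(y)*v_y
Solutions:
 v(y) = C1*(cos(y) + 1)^(3/2)/(cos(y) - 1)^(3/2)


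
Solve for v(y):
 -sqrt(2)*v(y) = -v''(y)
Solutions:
 v(y) = C1*exp(-2^(1/4)*y) + C2*exp(2^(1/4)*y)


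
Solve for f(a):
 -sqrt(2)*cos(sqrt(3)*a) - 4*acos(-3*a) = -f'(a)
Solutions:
 f(a) = C1 + 4*a*acos(-3*a) + 4*sqrt(1 - 9*a^2)/3 + sqrt(6)*sin(sqrt(3)*a)/3


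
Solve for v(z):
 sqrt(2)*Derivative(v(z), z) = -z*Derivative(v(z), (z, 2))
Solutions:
 v(z) = C1 + C2*z^(1 - sqrt(2))


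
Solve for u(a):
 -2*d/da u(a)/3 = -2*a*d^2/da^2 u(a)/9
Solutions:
 u(a) = C1 + C2*a^4


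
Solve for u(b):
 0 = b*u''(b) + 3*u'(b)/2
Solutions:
 u(b) = C1 + C2/sqrt(b)


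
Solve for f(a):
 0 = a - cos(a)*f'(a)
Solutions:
 f(a) = C1 + Integral(a/cos(a), a)


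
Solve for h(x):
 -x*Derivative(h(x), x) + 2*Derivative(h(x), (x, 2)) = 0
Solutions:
 h(x) = C1 + C2*erfi(x/2)


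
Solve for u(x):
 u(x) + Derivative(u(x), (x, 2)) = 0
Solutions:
 u(x) = C1*sin(x) + C2*cos(x)


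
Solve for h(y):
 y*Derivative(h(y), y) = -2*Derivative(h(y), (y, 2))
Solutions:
 h(y) = C1 + C2*erf(y/2)


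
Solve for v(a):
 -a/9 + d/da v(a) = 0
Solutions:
 v(a) = C1 + a^2/18


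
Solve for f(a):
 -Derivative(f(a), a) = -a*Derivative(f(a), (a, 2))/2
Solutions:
 f(a) = C1 + C2*a^3


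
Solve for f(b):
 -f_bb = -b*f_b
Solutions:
 f(b) = C1 + C2*erfi(sqrt(2)*b/2)


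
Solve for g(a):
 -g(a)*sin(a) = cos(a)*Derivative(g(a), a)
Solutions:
 g(a) = C1*cos(a)


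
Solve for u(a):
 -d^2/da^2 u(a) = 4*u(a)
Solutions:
 u(a) = C1*sin(2*a) + C2*cos(2*a)


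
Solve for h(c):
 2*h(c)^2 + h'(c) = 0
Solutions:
 h(c) = 1/(C1 + 2*c)


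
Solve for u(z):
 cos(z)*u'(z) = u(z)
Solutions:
 u(z) = C1*sqrt(sin(z) + 1)/sqrt(sin(z) - 1)


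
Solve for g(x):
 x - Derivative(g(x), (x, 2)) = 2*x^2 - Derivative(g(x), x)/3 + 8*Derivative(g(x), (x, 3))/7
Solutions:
 g(x) = C1 + C2*exp(x*(-21 + sqrt(1113))/48) + C3*exp(-x*(21 + sqrt(1113))/48) + 2*x^3 + 33*x^2/2 + 981*x/7


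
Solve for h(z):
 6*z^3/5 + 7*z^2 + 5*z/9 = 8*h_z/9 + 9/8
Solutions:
 h(z) = C1 + 27*z^4/80 + 21*z^3/8 + 5*z^2/16 - 81*z/64


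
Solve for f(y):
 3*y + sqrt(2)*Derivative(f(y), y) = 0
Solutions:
 f(y) = C1 - 3*sqrt(2)*y^2/4


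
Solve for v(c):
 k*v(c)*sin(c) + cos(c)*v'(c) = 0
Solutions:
 v(c) = C1*exp(k*log(cos(c)))


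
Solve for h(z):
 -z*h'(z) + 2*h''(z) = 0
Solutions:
 h(z) = C1 + C2*erfi(z/2)


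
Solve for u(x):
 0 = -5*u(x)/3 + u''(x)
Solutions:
 u(x) = C1*exp(-sqrt(15)*x/3) + C2*exp(sqrt(15)*x/3)


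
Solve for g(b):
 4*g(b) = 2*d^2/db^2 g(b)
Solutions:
 g(b) = C1*exp(-sqrt(2)*b) + C2*exp(sqrt(2)*b)


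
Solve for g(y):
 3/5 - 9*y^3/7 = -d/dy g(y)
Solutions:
 g(y) = C1 + 9*y^4/28 - 3*y/5


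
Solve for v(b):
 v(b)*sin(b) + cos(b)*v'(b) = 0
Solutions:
 v(b) = C1*cos(b)


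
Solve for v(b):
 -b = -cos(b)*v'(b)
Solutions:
 v(b) = C1 + Integral(b/cos(b), b)


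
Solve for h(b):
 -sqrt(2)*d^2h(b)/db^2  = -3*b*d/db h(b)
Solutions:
 h(b) = C1 + C2*erfi(2^(1/4)*sqrt(3)*b/2)


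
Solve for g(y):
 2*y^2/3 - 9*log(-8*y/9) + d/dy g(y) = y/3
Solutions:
 g(y) = C1 - 2*y^3/9 + y^2/6 + 9*y*log(-y) + 9*y*(-2*log(3) - 1 + 3*log(2))


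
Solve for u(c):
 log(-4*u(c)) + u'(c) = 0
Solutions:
 Integral(1/(log(-_y) + 2*log(2)), (_y, u(c))) = C1 - c


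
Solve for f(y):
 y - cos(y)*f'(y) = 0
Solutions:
 f(y) = C1 + Integral(y/cos(y), y)


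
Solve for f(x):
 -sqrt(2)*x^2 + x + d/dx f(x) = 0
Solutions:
 f(x) = C1 + sqrt(2)*x^3/3 - x^2/2


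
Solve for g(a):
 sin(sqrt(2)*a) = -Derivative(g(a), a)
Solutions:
 g(a) = C1 + sqrt(2)*cos(sqrt(2)*a)/2


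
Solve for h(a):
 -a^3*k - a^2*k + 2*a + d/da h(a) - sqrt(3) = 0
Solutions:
 h(a) = C1 + a^4*k/4 + a^3*k/3 - a^2 + sqrt(3)*a


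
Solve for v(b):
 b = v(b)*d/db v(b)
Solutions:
 v(b) = -sqrt(C1 + b^2)
 v(b) = sqrt(C1 + b^2)


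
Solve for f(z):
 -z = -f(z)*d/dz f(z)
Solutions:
 f(z) = -sqrt(C1 + z^2)
 f(z) = sqrt(C1 + z^2)


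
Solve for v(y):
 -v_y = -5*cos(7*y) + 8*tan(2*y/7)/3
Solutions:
 v(y) = C1 + 28*log(cos(2*y/7))/3 + 5*sin(7*y)/7


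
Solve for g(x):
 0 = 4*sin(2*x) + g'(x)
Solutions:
 g(x) = C1 + 2*cos(2*x)


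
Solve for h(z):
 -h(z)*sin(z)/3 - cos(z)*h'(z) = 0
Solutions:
 h(z) = C1*cos(z)^(1/3)


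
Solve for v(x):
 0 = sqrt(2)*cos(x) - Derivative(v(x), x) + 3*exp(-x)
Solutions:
 v(x) = C1 + sqrt(2)*sin(x) - 3*exp(-x)


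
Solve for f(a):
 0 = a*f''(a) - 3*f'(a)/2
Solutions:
 f(a) = C1 + C2*a^(5/2)


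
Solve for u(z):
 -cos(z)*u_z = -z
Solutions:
 u(z) = C1 + Integral(z/cos(z), z)


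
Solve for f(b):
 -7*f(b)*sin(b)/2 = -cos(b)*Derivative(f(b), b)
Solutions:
 f(b) = C1/cos(b)^(7/2)


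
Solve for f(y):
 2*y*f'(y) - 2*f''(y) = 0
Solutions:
 f(y) = C1 + C2*erfi(sqrt(2)*y/2)


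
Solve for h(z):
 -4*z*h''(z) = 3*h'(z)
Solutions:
 h(z) = C1 + C2*z^(1/4)


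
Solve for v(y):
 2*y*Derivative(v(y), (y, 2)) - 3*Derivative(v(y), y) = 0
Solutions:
 v(y) = C1 + C2*y^(5/2)


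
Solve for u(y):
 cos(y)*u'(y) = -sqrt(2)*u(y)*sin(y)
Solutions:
 u(y) = C1*cos(y)^(sqrt(2))


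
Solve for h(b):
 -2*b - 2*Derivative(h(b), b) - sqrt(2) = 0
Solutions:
 h(b) = C1 - b^2/2 - sqrt(2)*b/2


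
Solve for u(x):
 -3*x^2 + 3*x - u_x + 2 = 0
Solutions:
 u(x) = C1 - x^3 + 3*x^2/2 + 2*x


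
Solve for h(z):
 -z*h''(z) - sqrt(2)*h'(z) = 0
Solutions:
 h(z) = C1 + C2*z^(1 - sqrt(2))


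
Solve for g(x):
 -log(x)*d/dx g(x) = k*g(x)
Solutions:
 g(x) = C1*exp(-k*li(x))


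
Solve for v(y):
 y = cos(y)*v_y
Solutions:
 v(y) = C1 + Integral(y/cos(y), y)


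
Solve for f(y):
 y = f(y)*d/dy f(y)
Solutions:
 f(y) = -sqrt(C1 + y^2)
 f(y) = sqrt(C1 + y^2)


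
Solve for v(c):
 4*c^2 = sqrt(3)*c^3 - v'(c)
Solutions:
 v(c) = C1 + sqrt(3)*c^4/4 - 4*c^3/3


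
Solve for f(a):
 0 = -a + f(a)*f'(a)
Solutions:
 f(a) = -sqrt(C1 + a^2)
 f(a) = sqrt(C1 + a^2)


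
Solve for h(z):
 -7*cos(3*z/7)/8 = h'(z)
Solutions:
 h(z) = C1 - 49*sin(3*z/7)/24


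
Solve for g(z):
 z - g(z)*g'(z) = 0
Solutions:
 g(z) = -sqrt(C1 + z^2)
 g(z) = sqrt(C1 + z^2)


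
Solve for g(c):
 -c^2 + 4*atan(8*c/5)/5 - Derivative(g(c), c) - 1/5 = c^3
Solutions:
 g(c) = C1 - c^4/4 - c^3/3 + 4*c*atan(8*c/5)/5 - c/5 - log(64*c^2 + 25)/4


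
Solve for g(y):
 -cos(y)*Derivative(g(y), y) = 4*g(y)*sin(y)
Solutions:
 g(y) = C1*cos(y)^4


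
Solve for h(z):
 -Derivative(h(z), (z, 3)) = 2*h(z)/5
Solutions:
 h(z) = C3*exp(-2^(1/3)*5^(2/3)*z/5) + (C1*sin(2^(1/3)*sqrt(3)*5^(2/3)*z/10) + C2*cos(2^(1/3)*sqrt(3)*5^(2/3)*z/10))*exp(2^(1/3)*5^(2/3)*z/10)


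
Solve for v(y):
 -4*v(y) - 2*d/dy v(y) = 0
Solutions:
 v(y) = C1*exp(-2*y)


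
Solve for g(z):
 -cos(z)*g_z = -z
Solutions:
 g(z) = C1 + Integral(z/cos(z), z)


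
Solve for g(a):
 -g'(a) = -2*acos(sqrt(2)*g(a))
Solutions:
 Integral(1/acos(sqrt(2)*_y), (_y, g(a))) = C1 + 2*a


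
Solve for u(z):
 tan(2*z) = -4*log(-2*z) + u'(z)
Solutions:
 u(z) = C1 + 4*z*log(-z) - 4*z + 4*z*log(2) - log(cos(2*z))/2


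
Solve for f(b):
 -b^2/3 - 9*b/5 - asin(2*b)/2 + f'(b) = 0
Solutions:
 f(b) = C1 + b^3/9 + 9*b^2/10 + b*asin(2*b)/2 + sqrt(1 - 4*b^2)/4


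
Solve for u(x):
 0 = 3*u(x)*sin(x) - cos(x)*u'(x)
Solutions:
 u(x) = C1/cos(x)^3


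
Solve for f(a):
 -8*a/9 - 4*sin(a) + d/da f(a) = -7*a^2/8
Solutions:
 f(a) = C1 - 7*a^3/24 + 4*a^2/9 - 4*cos(a)


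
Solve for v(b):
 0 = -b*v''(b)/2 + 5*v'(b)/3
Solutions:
 v(b) = C1 + C2*b^(13/3)


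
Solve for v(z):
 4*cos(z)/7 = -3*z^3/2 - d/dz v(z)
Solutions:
 v(z) = C1 - 3*z^4/8 - 4*sin(z)/7


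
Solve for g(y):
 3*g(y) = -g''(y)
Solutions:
 g(y) = C1*sin(sqrt(3)*y) + C2*cos(sqrt(3)*y)


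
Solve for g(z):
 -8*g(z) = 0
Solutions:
 g(z) = 0


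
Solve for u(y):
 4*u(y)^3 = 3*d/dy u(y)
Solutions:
 u(y) = -sqrt(6)*sqrt(-1/(C1 + 4*y))/2
 u(y) = sqrt(6)*sqrt(-1/(C1 + 4*y))/2


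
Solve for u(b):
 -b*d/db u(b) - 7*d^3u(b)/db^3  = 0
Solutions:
 u(b) = C1 + Integral(C2*airyai(-7^(2/3)*b/7) + C3*airybi(-7^(2/3)*b/7), b)


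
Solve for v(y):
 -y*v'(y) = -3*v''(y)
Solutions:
 v(y) = C1 + C2*erfi(sqrt(6)*y/6)


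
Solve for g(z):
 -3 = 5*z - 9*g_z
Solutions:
 g(z) = C1 + 5*z^2/18 + z/3


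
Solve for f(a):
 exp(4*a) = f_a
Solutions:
 f(a) = C1 + exp(4*a)/4


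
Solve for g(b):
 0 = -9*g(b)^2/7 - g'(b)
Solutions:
 g(b) = 7/(C1 + 9*b)


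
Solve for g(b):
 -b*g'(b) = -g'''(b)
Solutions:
 g(b) = C1 + Integral(C2*airyai(b) + C3*airybi(b), b)


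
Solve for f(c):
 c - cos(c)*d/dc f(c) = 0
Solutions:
 f(c) = C1 + Integral(c/cos(c), c)


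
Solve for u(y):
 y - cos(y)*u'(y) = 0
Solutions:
 u(y) = C1 + Integral(y/cos(y), y)


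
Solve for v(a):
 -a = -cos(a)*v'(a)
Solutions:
 v(a) = C1 + Integral(a/cos(a), a)


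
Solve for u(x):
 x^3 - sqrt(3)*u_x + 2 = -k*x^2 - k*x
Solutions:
 u(x) = C1 + sqrt(3)*k*x^3/9 + sqrt(3)*k*x^2/6 + sqrt(3)*x^4/12 + 2*sqrt(3)*x/3


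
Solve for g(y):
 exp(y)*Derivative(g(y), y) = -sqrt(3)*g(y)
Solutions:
 g(y) = C1*exp(sqrt(3)*exp(-y))


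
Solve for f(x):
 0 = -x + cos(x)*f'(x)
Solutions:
 f(x) = C1 + Integral(x/cos(x), x)


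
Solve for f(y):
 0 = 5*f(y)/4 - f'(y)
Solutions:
 f(y) = C1*exp(5*y/4)


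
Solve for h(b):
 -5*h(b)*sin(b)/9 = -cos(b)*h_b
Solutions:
 h(b) = C1/cos(b)^(5/9)


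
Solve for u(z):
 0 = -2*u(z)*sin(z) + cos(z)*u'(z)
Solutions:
 u(z) = C1/cos(z)^2


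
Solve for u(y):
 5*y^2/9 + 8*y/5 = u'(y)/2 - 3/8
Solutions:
 u(y) = C1 + 10*y^3/27 + 8*y^2/5 + 3*y/4


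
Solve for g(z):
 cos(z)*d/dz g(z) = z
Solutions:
 g(z) = C1 + Integral(z/cos(z), z)


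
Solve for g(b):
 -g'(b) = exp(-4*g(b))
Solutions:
 g(b) = log(-I*(C1 - 4*b)^(1/4))
 g(b) = log(I*(C1 - 4*b)^(1/4))
 g(b) = log(-(C1 - 4*b)^(1/4))
 g(b) = log(C1 - 4*b)/4


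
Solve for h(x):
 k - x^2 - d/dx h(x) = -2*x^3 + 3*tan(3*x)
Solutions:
 h(x) = C1 + k*x + x^4/2 - x^3/3 + log(cos(3*x))


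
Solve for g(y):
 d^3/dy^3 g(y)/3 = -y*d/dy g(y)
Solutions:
 g(y) = C1 + Integral(C2*airyai(-3^(1/3)*y) + C3*airybi(-3^(1/3)*y), y)


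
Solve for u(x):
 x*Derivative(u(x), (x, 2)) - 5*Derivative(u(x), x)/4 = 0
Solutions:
 u(x) = C1 + C2*x^(9/4)


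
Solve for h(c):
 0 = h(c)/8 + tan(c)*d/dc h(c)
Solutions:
 h(c) = C1/sin(c)^(1/8)


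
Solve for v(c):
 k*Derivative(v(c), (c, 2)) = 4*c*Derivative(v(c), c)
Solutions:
 v(c) = C1 + C2*erf(sqrt(2)*c*sqrt(-1/k))/sqrt(-1/k)


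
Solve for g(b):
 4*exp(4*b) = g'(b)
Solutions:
 g(b) = C1 + exp(4*b)


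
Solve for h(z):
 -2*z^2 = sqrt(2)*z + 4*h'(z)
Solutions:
 h(z) = C1 - z^3/6 - sqrt(2)*z^2/8


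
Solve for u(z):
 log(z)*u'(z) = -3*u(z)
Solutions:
 u(z) = C1*exp(-3*li(z))


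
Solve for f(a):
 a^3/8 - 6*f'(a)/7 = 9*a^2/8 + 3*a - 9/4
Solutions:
 f(a) = C1 + 7*a^4/192 - 7*a^3/16 - 7*a^2/4 + 21*a/8


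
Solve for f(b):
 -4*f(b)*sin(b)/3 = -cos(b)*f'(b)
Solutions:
 f(b) = C1/cos(b)^(4/3)


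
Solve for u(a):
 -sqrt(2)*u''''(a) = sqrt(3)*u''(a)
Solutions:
 u(a) = C1 + C2*a + C3*sin(2^(3/4)*3^(1/4)*a/2) + C4*cos(2^(3/4)*3^(1/4)*a/2)


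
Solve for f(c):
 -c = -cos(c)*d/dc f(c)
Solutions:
 f(c) = C1 + Integral(c/cos(c), c)


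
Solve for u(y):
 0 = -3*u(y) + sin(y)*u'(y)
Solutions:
 u(y) = C1*(cos(y) - 1)^(3/2)/(cos(y) + 1)^(3/2)


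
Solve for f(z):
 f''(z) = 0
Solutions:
 f(z) = C1 + C2*z


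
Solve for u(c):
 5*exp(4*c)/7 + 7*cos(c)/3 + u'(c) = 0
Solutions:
 u(c) = C1 - 5*exp(4*c)/28 - 7*sin(c)/3


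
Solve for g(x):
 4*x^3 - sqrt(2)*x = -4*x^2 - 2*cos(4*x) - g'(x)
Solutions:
 g(x) = C1 - x^4 - 4*x^3/3 + sqrt(2)*x^2/2 - sin(4*x)/2


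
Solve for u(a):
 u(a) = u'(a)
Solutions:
 u(a) = C1*exp(a)


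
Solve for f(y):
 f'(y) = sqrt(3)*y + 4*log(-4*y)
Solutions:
 f(y) = C1 + sqrt(3)*y^2/2 + 4*y*log(-y) + 4*y*(-1 + 2*log(2))


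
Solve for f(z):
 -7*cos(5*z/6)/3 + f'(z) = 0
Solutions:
 f(z) = C1 + 14*sin(5*z/6)/5


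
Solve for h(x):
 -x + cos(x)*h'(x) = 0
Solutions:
 h(x) = C1 + Integral(x/cos(x), x)


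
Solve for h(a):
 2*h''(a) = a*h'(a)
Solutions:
 h(a) = C1 + C2*erfi(a/2)


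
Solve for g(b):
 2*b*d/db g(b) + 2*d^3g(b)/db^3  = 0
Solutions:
 g(b) = C1 + Integral(C2*airyai(-b) + C3*airybi(-b), b)


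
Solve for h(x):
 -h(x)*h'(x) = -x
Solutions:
 h(x) = -sqrt(C1 + x^2)
 h(x) = sqrt(C1 + x^2)


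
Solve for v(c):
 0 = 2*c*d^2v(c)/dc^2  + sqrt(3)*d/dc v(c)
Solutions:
 v(c) = C1 + C2*c^(1 - sqrt(3)/2)


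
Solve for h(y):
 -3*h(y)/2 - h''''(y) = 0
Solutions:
 h(y) = (C1*sin(6^(1/4)*y/2) + C2*cos(6^(1/4)*y/2))*exp(-6^(1/4)*y/2) + (C3*sin(6^(1/4)*y/2) + C4*cos(6^(1/4)*y/2))*exp(6^(1/4)*y/2)


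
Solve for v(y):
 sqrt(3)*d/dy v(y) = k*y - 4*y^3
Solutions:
 v(y) = C1 + sqrt(3)*k*y^2/6 - sqrt(3)*y^4/3


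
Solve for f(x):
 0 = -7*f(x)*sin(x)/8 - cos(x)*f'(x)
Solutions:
 f(x) = C1*cos(x)^(7/8)


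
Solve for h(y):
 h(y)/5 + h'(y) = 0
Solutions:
 h(y) = C1*exp(-y/5)


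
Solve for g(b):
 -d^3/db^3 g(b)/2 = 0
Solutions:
 g(b) = C1 + C2*b + C3*b^2


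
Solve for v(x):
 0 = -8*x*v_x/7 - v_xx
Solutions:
 v(x) = C1 + C2*erf(2*sqrt(7)*x/7)


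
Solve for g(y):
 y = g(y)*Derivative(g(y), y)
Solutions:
 g(y) = -sqrt(C1 + y^2)
 g(y) = sqrt(C1 + y^2)


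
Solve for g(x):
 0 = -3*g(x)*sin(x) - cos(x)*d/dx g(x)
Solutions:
 g(x) = C1*cos(x)^3


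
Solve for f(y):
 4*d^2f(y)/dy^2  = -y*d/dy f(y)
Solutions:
 f(y) = C1 + C2*erf(sqrt(2)*y/4)


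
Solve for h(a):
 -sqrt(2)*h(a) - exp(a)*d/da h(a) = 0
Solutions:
 h(a) = C1*exp(sqrt(2)*exp(-a))


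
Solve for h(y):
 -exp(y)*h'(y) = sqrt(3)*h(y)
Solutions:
 h(y) = C1*exp(sqrt(3)*exp(-y))


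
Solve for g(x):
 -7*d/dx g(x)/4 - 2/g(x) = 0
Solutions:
 g(x) = -sqrt(C1 - 112*x)/7
 g(x) = sqrt(C1 - 112*x)/7


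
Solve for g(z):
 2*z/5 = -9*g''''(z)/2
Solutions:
 g(z) = C1 + C2*z + C3*z^2 + C4*z^3 - z^5/1350


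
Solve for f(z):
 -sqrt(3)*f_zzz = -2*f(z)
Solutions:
 f(z) = C3*exp(2^(1/3)*3^(5/6)*z/3) + (C1*sin(6^(1/3)*z/2) + C2*cos(6^(1/3)*z/2))*exp(-2^(1/3)*3^(5/6)*z/6)


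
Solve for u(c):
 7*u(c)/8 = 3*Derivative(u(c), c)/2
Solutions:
 u(c) = C1*exp(7*c/12)


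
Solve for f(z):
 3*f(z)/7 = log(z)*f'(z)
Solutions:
 f(z) = C1*exp(3*li(z)/7)


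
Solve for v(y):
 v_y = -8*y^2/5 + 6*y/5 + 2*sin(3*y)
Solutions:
 v(y) = C1 - 8*y^3/15 + 3*y^2/5 - 2*cos(3*y)/3


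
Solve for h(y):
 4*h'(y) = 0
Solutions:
 h(y) = C1


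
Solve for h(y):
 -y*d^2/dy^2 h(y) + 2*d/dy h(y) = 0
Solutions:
 h(y) = C1 + C2*y^3


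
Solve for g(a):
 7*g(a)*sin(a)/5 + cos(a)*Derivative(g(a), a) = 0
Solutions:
 g(a) = C1*cos(a)^(7/5)


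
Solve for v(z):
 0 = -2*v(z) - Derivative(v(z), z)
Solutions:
 v(z) = C1*exp(-2*z)


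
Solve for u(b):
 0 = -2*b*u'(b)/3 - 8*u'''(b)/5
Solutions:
 u(b) = C1 + Integral(C2*airyai(-90^(1/3)*b/6) + C3*airybi(-90^(1/3)*b/6), b)


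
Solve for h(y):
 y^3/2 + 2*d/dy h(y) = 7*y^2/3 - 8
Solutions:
 h(y) = C1 - y^4/16 + 7*y^3/18 - 4*y


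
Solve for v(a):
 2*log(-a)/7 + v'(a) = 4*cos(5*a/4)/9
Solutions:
 v(a) = C1 - 2*a*log(-a)/7 + 2*a/7 + 16*sin(5*a/4)/45


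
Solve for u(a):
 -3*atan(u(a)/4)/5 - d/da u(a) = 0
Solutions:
 Integral(1/atan(_y/4), (_y, u(a))) = C1 - 3*a/5


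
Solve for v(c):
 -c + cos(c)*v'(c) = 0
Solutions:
 v(c) = C1 + Integral(c/cos(c), c)


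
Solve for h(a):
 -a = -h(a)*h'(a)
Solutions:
 h(a) = -sqrt(C1 + a^2)
 h(a) = sqrt(C1 + a^2)


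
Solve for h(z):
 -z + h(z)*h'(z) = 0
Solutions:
 h(z) = -sqrt(C1 + z^2)
 h(z) = sqrt(C1 + z^2)


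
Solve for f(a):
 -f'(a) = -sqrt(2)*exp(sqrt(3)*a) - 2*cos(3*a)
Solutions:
 f(a) = C1 + sqrt(6)*exp(sqrt(3)*a)/3 + 2*sin(3*a)/3


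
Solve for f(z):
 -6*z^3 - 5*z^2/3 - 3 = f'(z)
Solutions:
 f(z) = C1 - 3*z^4/2 - 5*z^3/9 - 3*z


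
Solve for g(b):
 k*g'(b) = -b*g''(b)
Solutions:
 g(b) = C1 + b^(1 - re(k))*(C2*sin(log(b)*Abs(im(k))) + C3*cos(log(b)*im(k)))


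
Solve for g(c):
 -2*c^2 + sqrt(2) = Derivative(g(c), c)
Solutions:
 g(c) = C1 - 2*c^3/3 + sqrt(2)*c


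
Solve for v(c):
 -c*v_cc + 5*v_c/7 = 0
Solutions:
 v(c) = C1 + C2*c^(12/7)


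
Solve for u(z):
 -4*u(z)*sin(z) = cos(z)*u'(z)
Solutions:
 u(z) = C1*cos(z)^4


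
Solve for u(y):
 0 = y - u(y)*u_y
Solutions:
 u(y) = -sqrt(C1 + y^2)
 u(y) = sqrt(C1 + y^2)


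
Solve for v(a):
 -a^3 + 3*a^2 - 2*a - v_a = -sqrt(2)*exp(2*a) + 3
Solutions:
 v(a) = C1 - a^4/4 + a^3 - a^2 - 3*a + sqrt(2)*exp(2*a)/2


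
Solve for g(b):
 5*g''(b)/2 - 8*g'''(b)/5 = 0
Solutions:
 g(b) = C1 + C2*b + C3*exp(25*b/16)


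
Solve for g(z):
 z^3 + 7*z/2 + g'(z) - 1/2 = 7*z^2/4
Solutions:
 g(z) = C1 - z^4/4 + 7*z^3/12 - 7*z^2/4 + z/2


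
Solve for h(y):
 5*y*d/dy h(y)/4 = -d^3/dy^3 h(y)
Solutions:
 h(y) = C1 + Integral(C2*airyai(-10^(1/3)*y/2) + C3*airybi(-10^(1/3)*y/2), y)


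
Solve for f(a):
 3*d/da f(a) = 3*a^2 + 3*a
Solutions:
 f(a) = C1 + a^3/3 + a^2/2


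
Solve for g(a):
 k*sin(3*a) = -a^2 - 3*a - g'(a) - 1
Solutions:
 g(a) = C1 - a^3/3 - 3*a^2/2 - a + k*cos(3*a)/3


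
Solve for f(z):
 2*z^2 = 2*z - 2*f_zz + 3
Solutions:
 f(z) = C1 + C2*z - z^4/12 + z^3/6 + 3*z^2/4


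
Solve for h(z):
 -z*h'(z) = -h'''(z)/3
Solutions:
 h(z) = C1 + Integral(C2*airyai(3^(1/3)*z) + C3*airybi(3^(1/3)*z), z)


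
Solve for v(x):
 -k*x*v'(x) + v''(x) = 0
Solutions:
 v(x) = Piecewise((-sqrt(2)*sqrt(pi)*C1*erf(sqrt(2)*x*sqrt(-k)/2)/(2*sqrt(-k)) - C2, (k > 0) | (k < 0)), (-C1*x - C2, True))


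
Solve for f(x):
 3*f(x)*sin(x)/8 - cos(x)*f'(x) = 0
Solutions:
 f(x) = C1/cos(x)^(3/8)


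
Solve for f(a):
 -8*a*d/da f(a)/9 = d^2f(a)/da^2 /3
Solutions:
 f(a) = C1 + C2*erf(2*sqrt(3)*a/3)


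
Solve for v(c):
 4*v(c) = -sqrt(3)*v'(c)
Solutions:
 v(c) = C1*exp(-4*sqrt(3)*c/3)


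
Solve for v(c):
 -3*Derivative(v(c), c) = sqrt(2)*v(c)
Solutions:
 v(c) = C1*exp(-sqrt(2)*c/3)


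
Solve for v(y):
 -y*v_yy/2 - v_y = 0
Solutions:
 v(y) = C1 + C2/y


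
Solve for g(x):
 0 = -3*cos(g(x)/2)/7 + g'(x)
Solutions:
 -3*x/7 - log(sin(g(x)/2) - 1) + log(sin(g(x)/2) + 1) = C1


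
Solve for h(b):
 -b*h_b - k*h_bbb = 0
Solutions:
 h(b) = C1 + Integral(C2*airyai(b*(-1/k)^(1/3)) + C3*airybi(b*(-1/k)^(1/3)), b)


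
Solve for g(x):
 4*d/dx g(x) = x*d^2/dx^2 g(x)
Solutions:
 g(x) = C1 + C2*x^5


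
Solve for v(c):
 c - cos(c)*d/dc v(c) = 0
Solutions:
 v(c) = C1 + Integral(c/cos(c), c)


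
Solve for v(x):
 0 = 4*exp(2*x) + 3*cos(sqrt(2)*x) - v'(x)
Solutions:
 v(x) = C1 + 2*exp(2*x) + 3*sqrt(2)*sin(sqrt(2)*x)/2


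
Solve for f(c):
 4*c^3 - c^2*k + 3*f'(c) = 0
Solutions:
 f(c) = C1 - c^4/3 + c^3*k/9


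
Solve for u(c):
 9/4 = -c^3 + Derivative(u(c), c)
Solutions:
 u(c) = C1 + c^4/4 + 9*c/4


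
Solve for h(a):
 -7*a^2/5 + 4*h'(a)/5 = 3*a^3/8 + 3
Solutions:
 h(a) = C1 + 15*a^4/128 + 7*a^3/12 + 15*a/4


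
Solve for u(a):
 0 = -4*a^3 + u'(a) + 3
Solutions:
 u(a) = C1 + a^4 - 3*a


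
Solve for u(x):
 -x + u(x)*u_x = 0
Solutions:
 u(x) = -sqrt(C1 + x^2)
 u(x) = sqrt(C1 + x^2)


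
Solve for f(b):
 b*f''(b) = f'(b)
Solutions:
 f(b) = C1 + C2*b^2


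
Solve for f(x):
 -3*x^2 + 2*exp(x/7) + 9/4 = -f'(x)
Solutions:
 f(x) = C1 + x^3 - 9*x/4 - 14*exp(x/7)


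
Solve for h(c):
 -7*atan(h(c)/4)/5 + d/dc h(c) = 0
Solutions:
 Integral(1/atan(_y/4), (_y, h(c))) = C1 + 7*c/5


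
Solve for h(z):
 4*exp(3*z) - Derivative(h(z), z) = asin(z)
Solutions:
 h(z) = C1 - z*asin(z) - sqrt(1 - z^2) + 4*exp(3*z)/3


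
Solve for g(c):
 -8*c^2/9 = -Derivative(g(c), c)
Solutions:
 g(c) = C1 + 8*c^3/27


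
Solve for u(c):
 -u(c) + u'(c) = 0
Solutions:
 u(c) = C1*exp(c)


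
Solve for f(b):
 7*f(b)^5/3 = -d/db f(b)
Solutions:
 f(b) = -3^(1/4)*(1/(C1 + 28*b))^(1/4)
 f(b) = 3^(1/4)*(1/(C1 + 28*b))^(1/4)
 f(b) = -3^(1/4)*I*(1/(C1 + 28*b))^(1/4)
 f(b) = 3^(1/4)*I*(1/(C1 + 28*b))^(1/4)


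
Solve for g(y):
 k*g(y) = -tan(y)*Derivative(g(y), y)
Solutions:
 g(y) = C1*exp(-k*log(sin(y)))


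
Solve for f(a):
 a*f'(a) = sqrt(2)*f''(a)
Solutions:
 f(a) = C1 + C2*erfi(2^(1/4)*a/2)


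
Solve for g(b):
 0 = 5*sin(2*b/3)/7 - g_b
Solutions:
 g(b) = C1 - 15*cos(2*b/3)/14


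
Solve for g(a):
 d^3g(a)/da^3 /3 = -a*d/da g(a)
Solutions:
 g(a) = C1 + Integral(C2*airyai(-3^(1/3)*a) + C3*airybi(-3^(1/3)*a), a)


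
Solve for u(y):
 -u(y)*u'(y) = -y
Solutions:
 u(y) = -sqrt(C1 + y^2)
 u(y) = sqrt(C1 + y^2)


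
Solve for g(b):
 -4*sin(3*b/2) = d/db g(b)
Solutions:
 g(b) = C1 + 8*cos(3*b/2)/3


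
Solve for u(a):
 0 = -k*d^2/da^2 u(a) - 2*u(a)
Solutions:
 u(a) = C1*exp(-sqrt(2)*a*sqrt(-1/k)) + C2*exp(sqrt(2)*a*sqrt(-1/k))


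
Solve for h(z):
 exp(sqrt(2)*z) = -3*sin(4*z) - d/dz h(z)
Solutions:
 h(z) = C1 - sqrt(2)*exp(sqrt(2)*z)/2 + 3*cos(4*z)/4


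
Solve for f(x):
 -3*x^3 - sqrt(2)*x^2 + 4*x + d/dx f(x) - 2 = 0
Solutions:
 f(x) = C1 + 3*x^4/4 + sqrt(2)*x^3/3 - 2*x^2 + 2*x


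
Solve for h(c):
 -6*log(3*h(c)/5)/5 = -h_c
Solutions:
 -5*Integral(1/(log(_y) - log(5) + log(3)), (_y, h(c)))/6 = C1 - c


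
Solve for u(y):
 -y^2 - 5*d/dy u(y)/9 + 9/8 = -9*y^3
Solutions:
 u(y) = C1 + 81*y^4/20 - 3*y^3/5 + 81*y/40


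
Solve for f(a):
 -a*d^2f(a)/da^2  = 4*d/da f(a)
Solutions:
 f(a) = C1 + C2/a^3


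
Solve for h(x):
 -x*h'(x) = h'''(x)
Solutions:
 h(x) = C1 + Integral(C2*airyai(-x) + C3*airybi(-x), x)


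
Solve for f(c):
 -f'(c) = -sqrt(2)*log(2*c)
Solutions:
 f(c) = C1 + sqrt(2)*c*log(c) - sqrt(2)*c + sqrt(2)*c*log(2)


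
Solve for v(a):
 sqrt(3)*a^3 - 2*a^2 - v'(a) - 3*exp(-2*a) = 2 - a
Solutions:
 v(a) = C1 + sqrt(3)*a^4/4 - 2*a^3/3 + a^2/2 - 2*a + 3*exp(-2*a)/2


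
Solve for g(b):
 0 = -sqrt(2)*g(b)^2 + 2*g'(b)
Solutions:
 g(b) = -2/(C1 + sqrt(2)*b)


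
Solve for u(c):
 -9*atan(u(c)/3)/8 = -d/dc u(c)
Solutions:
 Integral(1/atan(_y/3), (_y, u(c))) = C1 + 9*c/8


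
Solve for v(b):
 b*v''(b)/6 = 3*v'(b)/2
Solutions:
 v(b) = C1 + C2*b^10


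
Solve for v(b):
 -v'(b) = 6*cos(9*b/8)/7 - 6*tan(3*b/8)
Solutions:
 v(b) = C1 - 16*log(cos(3*b/8)) - 16*sin(9*b/8)/21


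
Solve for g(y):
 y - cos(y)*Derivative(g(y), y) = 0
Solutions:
 g(y) = C1 + Integral(y/cos(y), y)


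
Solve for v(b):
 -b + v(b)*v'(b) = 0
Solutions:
 v(b) = -sqrt(C1 + b^2)
 v(b) = sqrt(C1 + b^2)


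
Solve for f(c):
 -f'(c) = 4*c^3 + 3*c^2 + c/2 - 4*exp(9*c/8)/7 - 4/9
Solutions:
 f(c) = C1 - c^4 - c^3 - c^2/4 + 4*c/9 + 32*exp(9*c/8)/63


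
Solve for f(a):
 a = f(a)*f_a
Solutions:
 f(a) = -sqrt(C1 + a^2)
 f(a) = sqrt(C1 + a^2)


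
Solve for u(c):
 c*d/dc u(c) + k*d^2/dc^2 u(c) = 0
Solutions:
 u(c) = C1 + C2*sqrt(k)*erf(sqrt(2)*c*sqrt(1/k)/2)


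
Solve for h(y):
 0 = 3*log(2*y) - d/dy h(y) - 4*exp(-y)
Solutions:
 h(y) = C1 + 3*y*log(y) + 3*y*(-1 + log(2)) + 4*exp(-y)


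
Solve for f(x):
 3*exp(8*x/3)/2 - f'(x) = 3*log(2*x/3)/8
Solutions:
 f(x) = C1 - 3*x*log(x)/8 + 3*x*(-log(2) + 1 + log(3))/8 + 9*exp(8*x/3)/16


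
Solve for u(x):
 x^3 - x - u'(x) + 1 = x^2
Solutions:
 u(x) = C1 + x^4/4 - x^3/3 - x^2/2 + x


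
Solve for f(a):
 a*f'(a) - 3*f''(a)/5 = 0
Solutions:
 f(a) = C1 + C2*erfi(sqrt(30)*a/6)


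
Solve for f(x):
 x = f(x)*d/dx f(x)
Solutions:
 f(x) = -sqrt(C1 + x^2)
 f(x) = sqrt(C1 + x^2)


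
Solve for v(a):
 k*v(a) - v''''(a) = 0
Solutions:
 v(a) = C1*exp(-a*k^(1/4)) + C2*exp(a*k^(1/4)) + C3*exp(-I*a*k^(1/4)) + C4*exp(I*a*k^(1/4))


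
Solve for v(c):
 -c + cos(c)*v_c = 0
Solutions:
 v(c) = C1 + Integral(c/cos(c), c)


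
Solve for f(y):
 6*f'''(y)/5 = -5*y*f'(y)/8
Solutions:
 f(y) = C1 + Integral(C2*airyai(-30^(2/3)*y/12) + C3*airybi(-30^(2/3)*y/12), y)


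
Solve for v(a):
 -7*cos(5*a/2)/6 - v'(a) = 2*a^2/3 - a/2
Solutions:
 v(a) = C1 - 2*a^3/9 + a^2/4 - 7*sin(5*a/2)/15


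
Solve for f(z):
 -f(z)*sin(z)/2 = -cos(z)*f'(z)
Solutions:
 f(z) = C1/sqrt(cos(z))


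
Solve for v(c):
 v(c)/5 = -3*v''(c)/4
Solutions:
 v(c) = C1*sin(2*sqrt(15)*c/15) + C2*cos(2*sqrt(15)*c/15)


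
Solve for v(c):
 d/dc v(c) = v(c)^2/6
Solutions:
 v(c) = -6/(C1 + c)


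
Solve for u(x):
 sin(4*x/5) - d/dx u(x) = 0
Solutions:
 u(x) = C1 - 5*cos(4*x/5)/4


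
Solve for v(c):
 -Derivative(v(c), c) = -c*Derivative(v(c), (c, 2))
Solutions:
 v(c) = C1 + C2*c^2


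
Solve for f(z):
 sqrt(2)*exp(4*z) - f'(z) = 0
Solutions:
 f(z) = C1 + sqrt(2)*exp(4*z)/4


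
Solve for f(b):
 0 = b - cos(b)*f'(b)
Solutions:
 f(b) = C1 + Integral(b/cos(b), b)


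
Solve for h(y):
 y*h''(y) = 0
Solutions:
 h(y) = C1 + C2*y


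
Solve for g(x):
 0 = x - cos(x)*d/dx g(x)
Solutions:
 g(x) = C1 + Integral(x/cos(x), x)


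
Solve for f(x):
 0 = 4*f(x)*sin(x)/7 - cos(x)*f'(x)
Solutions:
 f(x) = C1/cos(x)^(4/7)


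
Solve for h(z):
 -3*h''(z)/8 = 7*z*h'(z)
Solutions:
 h(z) = C1 + C2*erf(2*sqrt(21)*z/3)


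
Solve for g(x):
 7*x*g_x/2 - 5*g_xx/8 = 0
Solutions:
 g(x) = C1 + C2*erfi(sqrt(70)*x/5)


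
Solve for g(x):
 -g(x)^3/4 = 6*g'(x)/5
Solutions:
 g(x) = -2*sqrt(3)*sqrt(-1/(C1 - 5*x))
 g(x) = 2*sqrt(3)*sqrt(-1/(C1 - 5*x))


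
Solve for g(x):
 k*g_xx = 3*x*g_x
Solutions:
 g(x) = C1 + C2*erf(sqrt(6)*x*sqrt(-1/k)/2)/sqrt(-1/k)


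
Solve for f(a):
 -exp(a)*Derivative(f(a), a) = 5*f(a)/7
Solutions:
 f(a) = C1*exp(5*exp(-a)/7)


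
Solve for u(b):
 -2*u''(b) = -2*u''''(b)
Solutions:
 u(b) = C1 + C2*b + C3*exp(-b) + C4*exp(b)


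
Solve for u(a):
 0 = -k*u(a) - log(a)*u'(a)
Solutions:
 u(a) = C1*exp(-k*li(a))


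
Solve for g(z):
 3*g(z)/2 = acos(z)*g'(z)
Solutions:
 g(z) = C1*exp(3*Integral(1/acos(z), z)/2)


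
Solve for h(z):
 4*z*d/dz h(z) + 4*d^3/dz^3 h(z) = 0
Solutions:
 h(z) = C1 + Integral(C2*airyai(-z) + C3*airybi(-z), z)


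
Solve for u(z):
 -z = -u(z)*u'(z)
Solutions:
 u(z) = -sqrt(C1 + z^2)
 u(z) = sqrt(C1 + z^2)


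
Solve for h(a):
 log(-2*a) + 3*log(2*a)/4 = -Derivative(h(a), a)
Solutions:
 h(a) = C1 - 7*a*log(a)/4 + a*(-7*log(2)/4 + 7/4 - I*pi)


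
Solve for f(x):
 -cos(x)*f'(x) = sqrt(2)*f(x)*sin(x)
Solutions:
 f(x) = C1*cos(x)^(sqrt(2))


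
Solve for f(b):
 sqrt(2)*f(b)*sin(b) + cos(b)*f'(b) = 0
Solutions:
 f(b) = C1*cos(b)^(sqrt(2))


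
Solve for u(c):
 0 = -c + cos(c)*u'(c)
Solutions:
 u(c) = C1 + Integral(c/cos(c), c)


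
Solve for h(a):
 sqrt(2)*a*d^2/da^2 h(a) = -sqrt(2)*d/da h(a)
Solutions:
 h(a) = C1 + C2*log(a)


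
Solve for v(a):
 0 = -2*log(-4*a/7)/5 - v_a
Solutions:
 v(a) = C1 - 2*a*log(-a)/5 + 2*a*(-2*log(2) + 1 + log(7))/5


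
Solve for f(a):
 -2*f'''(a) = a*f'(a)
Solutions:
 f(a) = C1 + Integral(C2*airyai(-2^(2/3)*a/2) + C3*airybi(-2^(2/3)*a/2), a)


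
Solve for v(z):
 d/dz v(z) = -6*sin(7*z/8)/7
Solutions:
 v(z) = C1 + 48*cos(7*z/8)/49


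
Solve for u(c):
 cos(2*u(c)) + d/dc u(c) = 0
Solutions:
 u(c) = -asin((C1 + exp(4*c))/(C1 - exp(4*c)))/2 + pi/2
 u(c) = asin((C1 + exp(4*c))/(C1 - exp(4*c)))/2


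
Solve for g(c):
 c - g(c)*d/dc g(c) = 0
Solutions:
 g(c) = -sqrt(C1 + c^2)
 g(c) = sqrt(C1 + c^2)


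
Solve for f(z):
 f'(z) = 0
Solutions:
 f(z) = C1


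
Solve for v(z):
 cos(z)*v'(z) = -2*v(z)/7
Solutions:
 v(z) = C1*(sin(z) - 1)^(1/7)/(sin(z) + 1)^(1/7)


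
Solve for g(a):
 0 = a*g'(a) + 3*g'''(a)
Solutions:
 g(a) = C1 + Integral(C2*airyai(-3^(2/3)*a/3) + C3*airybi(-3^(2/3)*a/3), a)


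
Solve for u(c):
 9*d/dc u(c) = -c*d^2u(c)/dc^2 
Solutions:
 u(c) = C1 + C2/c^8


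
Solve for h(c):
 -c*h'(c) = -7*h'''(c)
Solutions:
 h(c) = C1 + Integral(C2*airyai(7^(2/3)*c/7) + C3*airybi(7^(2/3)*c/7), c)


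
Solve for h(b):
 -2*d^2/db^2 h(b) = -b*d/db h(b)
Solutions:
 h(b) = C1 + C2*erfi(b/2)


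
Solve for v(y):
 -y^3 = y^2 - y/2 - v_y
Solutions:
 v(y) = C1 + y^4/4 + y^3/3 - y^2/4


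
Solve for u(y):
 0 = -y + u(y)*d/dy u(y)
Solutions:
 u(y) = -sqrt(C1 + y^2)
 u(y) = sqrt(C1 + y^2)


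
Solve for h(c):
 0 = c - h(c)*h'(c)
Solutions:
 h(c) = -sqrt(C1 + c^2)
 h(c) = sqrt(C1 + c^2)


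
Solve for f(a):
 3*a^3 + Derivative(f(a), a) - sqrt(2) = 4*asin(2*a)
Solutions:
 f(a) = C1 - 3*a^4/4 + 4*a*asin(2*a) + sqrt(2)*a + 2*sqrt(1 - 4*a^2)


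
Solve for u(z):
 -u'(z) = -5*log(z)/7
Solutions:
 u(z) = C1 + 5*z*log(z)/7 - 5*z/7


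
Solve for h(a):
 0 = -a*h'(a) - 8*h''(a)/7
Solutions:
 h(a) = C1 + C2*erf(sqrt(7)*a/4)


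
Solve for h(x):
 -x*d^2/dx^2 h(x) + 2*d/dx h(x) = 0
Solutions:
 h(x) = C1 + C2*x^3


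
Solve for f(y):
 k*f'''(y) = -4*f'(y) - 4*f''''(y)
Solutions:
 f(y) = C1 + C2*exp(-y*(k^2/(k^3 + sqrt(-k^6 + (k^3 + 864)^2) + 864)^(1/3) + k + (k^3 + sqrt(-k^6 + (k^3 + 864)^2) + 864)^(1/3))/12) + C3*exp(y*(-4*k^2/((-1 + sqrt(3)*I)*(k^3 + sqrt(-k^6 + (k^3 + 864)^2) + 864)^(1/3)) - 2*k + (k^3 + sqrt(-k^6 + (k^3 + 864)^2) + 864)^(1/3) - sqrt(3)*I*(k^3 + sqrt(-k^6 + (k^3 + 864)^2) + 864)^(1/3))/24) + C4*exp(y*(4*k^2/((1 + sqrt(3)*I)*(k^3 + sqrt(-k^6 + (k^3 + 864)^2) + 864)^(1/3)) - 2*k + (k^3 + sqrt(-k^6 + (k^3 + 864)^2) + 864)^(1/3) + sqrt(3)*I*(k^3 + sqrt(-k^6 + (k^3 + 864)^2) + 864)^(1/3))/24)


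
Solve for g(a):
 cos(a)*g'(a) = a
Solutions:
 g(a) = C1 + Integral(a/cos(a), a)


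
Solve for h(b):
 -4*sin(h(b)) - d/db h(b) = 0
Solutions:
 h(b) = -acos((-C1 - exp(8*b))/(C1 - exp(8*b))) + 2*pi
 h(b) = acos((-C1 - exp(8*b))/(C1 - exp(8*b)))


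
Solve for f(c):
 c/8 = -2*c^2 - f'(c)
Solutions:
 f(c) = C1 - 2*c^3/3 - c^2/16


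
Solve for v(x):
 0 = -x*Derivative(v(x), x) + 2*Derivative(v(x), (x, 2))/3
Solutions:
 v(x) = C1 + C2*erfi(sqrt(3)*x/2)


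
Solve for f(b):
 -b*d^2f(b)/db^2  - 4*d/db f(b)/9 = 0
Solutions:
 f(b) = C1 + C2*b^(5/9)


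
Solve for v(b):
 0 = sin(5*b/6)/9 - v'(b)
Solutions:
 v(b) = C1 - 2*cos(5*b/6)/15


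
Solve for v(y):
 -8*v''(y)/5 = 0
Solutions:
 v(y) = C1 + C2*y


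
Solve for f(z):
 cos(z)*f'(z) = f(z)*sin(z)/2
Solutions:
 f(z) = C1/sqrt(cos(z))


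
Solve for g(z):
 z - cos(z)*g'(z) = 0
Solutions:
 g(z) = C1 + Integral(z/cos(z), z)


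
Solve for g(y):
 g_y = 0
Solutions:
 g(y) = C1


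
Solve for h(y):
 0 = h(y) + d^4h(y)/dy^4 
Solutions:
 h(y) = (C1*sin(sqrt(2)*y/2) + C2*cos(sqrt(2)*y/2))*exp(-sqrt(2)*y/2) + (C3*sin(sqrt(2)*y/2) + C4*cos(sqrt(2)*y/2))*exp(sqrt(2)*y/2)


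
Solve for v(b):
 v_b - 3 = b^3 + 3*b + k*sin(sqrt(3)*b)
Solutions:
 v(b) = C1 + b^4/4 + 3*b^2/2 + 3*b - sqrt(3)*k*cos(sqrt(3)*b)/3


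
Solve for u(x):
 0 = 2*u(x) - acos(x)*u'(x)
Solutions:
 u(x) = C1*exp(2*Integral(1/acos(x), x))


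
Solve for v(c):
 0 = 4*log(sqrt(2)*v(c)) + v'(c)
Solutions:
 Integral(1/(2*log(_y) + log(2)), (_y, v(c)))/2 = C1 - c


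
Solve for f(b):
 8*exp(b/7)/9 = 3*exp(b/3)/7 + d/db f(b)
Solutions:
 f(b) = C1 + 56*exp(b/7)/9 - 9*exp(b/3)/7


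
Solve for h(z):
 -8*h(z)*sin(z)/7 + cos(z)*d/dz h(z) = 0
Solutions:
 h(z) = C1/cos(z)^(8/7)


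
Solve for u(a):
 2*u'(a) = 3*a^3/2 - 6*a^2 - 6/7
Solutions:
 u(a) = C1 + 3*a^4/16 - a^3 - 3*a/7


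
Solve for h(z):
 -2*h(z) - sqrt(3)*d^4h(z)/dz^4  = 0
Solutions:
 h(z) = (C1*sin(2^(3/4)*3^(7/8)*z/6) + C2*cos(2^(3/4)*3^(7/8)*z/6))*exp(-2^(3/4)*3^(7/8)*z/6) + (C3*sin(2^(3/4)*3^(7/8)*z/6) + C4*cos(2^(3/4)*3^(7/8)*z/6))*exp(2^(3/4)*3^(7/8)*z/6)


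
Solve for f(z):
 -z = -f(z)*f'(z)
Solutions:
 f(z) = -sqrt(C1 + z^2)
 f(z) = sqrt(C1 + z^2)


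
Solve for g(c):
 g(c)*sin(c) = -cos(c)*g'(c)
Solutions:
 g(c) = C1*cos(c)


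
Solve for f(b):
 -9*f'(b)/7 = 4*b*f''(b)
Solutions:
 f(b) = C1 + C2*b^(19/28)


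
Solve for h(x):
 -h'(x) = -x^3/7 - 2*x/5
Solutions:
 h(x) = C1 + x^4/28 + x^2/5


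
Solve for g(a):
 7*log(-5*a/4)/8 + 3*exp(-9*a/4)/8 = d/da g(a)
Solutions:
 g(a) = C1 + 7*a*log(-a)/8 + 7*a*(-2*log(2) - 1 + log(5))/8 - exp(-9*a/4)/6


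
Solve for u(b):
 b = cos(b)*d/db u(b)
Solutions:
 u(b) = C1 + Integral(b/cos(b), b)


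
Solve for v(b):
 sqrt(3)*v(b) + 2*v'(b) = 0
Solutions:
 v(b) = C1*exp(-sqrt(3)*b/2)


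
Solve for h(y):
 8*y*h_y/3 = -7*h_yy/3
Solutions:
 h(y) = C1 + C2*erf(2*sqrt(7)*y/7)


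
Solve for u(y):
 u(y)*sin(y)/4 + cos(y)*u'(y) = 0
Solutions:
 u(y) = C1*cos(y)^(1/4)


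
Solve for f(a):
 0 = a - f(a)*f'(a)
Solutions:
 f(a) = -sqrt(C1 + a^2)
 f(a) = sqrt(C1 + a^2)


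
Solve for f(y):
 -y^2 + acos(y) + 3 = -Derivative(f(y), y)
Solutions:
 f(y) = C1 + y^3/3 - y*acos(y) - 3*y + sqrt(1 - y^2)


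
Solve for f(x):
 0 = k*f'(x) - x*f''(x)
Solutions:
 f(x) = C1 + x^(re(k) + 1)*(C2*sin(log(x)*Abs(im(k))) + C3*cos(log(x)*im(k)))


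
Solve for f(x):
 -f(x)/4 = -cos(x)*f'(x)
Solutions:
 f(x) = C1*(sin(x) + 1)^(1/8)/(sin(x) - 1)^(1/8)


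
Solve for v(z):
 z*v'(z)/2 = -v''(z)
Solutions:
 v(z) = C1 + C2*erf(z/2)


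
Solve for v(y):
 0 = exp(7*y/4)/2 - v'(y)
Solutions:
 v(y) = C1 + 2*exp(7*y/4)/7


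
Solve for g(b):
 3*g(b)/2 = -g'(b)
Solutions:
 g(b) = C1*exp(-3*b/2)


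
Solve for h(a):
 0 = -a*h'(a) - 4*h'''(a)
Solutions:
 h(a) = C1 + Integral(C2*airyai(-2^(1/3)*a/2) + C3*airybi(-2^(1/3)*a/2), a)


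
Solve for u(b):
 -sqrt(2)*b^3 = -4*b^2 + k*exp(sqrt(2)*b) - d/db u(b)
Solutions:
 u(b) = C1 + sqrt(2)*b^4/4 - 4*b^3/3 + sqrt(2)*k*exp(sqrt(2)*b)/2


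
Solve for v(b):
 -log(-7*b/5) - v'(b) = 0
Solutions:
 v(b) = C1 - b*log(-b) + b*(-log(7) + 1 + log(5))


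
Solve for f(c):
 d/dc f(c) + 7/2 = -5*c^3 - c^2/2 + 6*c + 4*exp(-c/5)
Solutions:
 f(c) = C1 - 5*c^4/4 - c^3/6 + 3*c^2 - 7*c/2 - 20*exp(-c/5)


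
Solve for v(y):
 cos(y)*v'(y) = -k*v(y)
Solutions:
 v(y) = C1*exp(k*(log(sin(y) - 1) - log(sin(y) + 1))/2)


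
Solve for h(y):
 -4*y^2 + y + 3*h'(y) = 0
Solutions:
 h(y) = C1 + 4*y^3/9 - y^2/6


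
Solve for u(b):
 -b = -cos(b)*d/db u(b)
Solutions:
 u(b) = C1 + Integral(b/cos(b), b)


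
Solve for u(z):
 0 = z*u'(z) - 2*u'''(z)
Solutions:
 u(z) = C1 + Integral(C2*airyai(2^(2/3)*z/2) + C3*airybi(2^(2/3)*z/2), z)


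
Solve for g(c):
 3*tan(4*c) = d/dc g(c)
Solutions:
 g(c) = C1 - 3*log(cos(4*c))/4


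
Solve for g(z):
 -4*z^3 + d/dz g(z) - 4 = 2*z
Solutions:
 g(z) = C1 + z^4 + z^2 + 4*z


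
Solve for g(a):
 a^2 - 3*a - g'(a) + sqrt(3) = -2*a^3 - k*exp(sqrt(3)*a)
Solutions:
 g(a) = C1 + a^4/2 + a^3/3 - 3*a^2/2 + sqrt(3)*a + sqrt(3)*k*exp(sqrt(3)*a)/3


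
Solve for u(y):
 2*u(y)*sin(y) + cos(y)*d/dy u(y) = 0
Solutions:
 u(y) = C1*cos(y)^2


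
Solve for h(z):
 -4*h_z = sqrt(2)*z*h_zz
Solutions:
 h(z) = C1 + C2*z^(1 - 2*sqrt(2))


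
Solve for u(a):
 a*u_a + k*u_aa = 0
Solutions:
 u(a) = C1 + C2*sqrt(k)*erf(sqrt(2)*a*sqrt(1/k)/2)


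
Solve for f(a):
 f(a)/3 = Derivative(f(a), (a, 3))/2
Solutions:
 f(a) = C3*exp(2^(1/3)*3^(2/3)*a/3) + (C1*sin(2^(1/3)*3^(1/6)*a/2) + C2*cos(2^(1/3)*3^(1/6)*a/2))*exp(-2^(1/3)*3^(2/3)*a/6)


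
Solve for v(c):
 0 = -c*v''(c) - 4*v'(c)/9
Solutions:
 v(c) = C1 + C2*c^(5/9)


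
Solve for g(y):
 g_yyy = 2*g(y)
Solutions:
 g(y) = C3*exp(2^(1/3)*y) + (C1*sin(2^(1/3)*sqrt(3)*y/2) + C2*cos(2^(1/3)*sqrt(3)*y/2))*exp(-2^(1/3)*y/2)


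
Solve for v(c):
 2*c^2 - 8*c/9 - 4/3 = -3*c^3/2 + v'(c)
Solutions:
 v(c) = C1 + 3*c^4/8 + 2*c^3/3 - 4*c^2/9 - 4*c/3


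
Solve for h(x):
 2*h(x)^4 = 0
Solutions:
 h(x) = 0


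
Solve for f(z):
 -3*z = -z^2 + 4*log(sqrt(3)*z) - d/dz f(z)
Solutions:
 f(z) = C1 - z^3/3 + 3*z^2/2 + 4*z*log(z) - 4*z + z*log(9)


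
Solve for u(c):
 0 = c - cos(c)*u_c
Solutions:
 u(c) = C1 + Integral(c/cos(c), c)


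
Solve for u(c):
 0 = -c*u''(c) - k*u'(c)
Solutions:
 u(c) = C1 + c^(1 - re(k))*(C2*sin(log(c)*Abs(im(k))) + C3*cos(log(c)*im(k)))


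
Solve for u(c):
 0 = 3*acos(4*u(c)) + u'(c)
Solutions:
 Integral(1/acos(4*_y), (_y, u(c))) = C1 - 3*c


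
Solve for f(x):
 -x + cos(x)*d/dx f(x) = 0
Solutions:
 f(x) = C1 + Integral(x/cos(x), x)


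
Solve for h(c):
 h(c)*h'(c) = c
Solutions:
 h(c) = -sqrt(C1 + c^2)
 h(c) = sqrt(C1 + c^2)


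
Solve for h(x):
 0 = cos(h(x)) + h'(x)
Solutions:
 h(x) = pi - asin((C1 + exp(2*x))/(C1 - exp(2*x)))
 h(x) = asin((C1 + exp(2*x))/(C1 - exp(2*x)))


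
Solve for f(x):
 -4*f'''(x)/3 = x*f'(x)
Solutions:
 f(x) = C1 + Integral(C2*airyai(-6^(1/3)*x/2) + C3*airybi(-6^(1/3)*x/2), x)


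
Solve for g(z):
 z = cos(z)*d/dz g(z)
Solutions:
 g(z) = C1 + Integral(z/cos(z), z)


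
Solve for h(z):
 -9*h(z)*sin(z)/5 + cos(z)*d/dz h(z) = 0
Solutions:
 h(z) = C1/cos(z)^(9/5)


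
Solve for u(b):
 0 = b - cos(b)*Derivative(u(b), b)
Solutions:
 u(b) = C1 + Integral(b/cos(b), b)


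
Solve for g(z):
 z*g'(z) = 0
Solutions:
 g(z) = C1


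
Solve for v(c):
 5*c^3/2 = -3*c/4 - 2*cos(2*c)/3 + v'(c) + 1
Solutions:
 v(c) = C1 + 5*c^4/8 + 3*c^2/8 - c + sin(2*c)/3
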